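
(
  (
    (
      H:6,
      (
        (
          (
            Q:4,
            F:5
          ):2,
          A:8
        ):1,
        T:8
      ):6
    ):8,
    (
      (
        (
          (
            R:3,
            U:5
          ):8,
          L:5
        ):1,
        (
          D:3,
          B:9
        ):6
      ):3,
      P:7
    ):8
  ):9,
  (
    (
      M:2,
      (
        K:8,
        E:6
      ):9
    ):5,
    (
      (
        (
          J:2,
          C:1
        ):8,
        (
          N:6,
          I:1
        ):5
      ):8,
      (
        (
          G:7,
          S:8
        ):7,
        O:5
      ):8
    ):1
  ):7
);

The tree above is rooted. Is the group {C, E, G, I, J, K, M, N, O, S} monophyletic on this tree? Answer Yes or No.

Yes

The most recent common ancestor of these taxa subtends ((M,(K,E)),(((J,C),(N,I)),((G,S),O))).
That clade has exactly 10 tips — every listed taxon and nothing else — so the group is monophyletic.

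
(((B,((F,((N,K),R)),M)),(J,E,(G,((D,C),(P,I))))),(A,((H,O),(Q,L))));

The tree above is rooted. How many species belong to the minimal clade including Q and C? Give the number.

The MRCA of Q and C is the root, so the clade is the entire tree.
That clade contains 18 terminal taxa: A, B, C, D, E, F, G, H, I, J, K, L, M, N, O, P, Q, R.

18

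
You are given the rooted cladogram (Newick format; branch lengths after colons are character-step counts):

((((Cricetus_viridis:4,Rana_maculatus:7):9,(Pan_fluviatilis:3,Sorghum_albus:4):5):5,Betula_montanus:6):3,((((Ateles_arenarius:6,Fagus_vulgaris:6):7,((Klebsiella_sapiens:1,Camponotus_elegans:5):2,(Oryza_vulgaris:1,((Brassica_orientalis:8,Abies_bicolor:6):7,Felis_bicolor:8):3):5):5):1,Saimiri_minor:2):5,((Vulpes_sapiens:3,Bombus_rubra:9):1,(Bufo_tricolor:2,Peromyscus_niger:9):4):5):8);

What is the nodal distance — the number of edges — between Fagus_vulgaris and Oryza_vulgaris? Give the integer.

5

The MRCA of Fagus_vulgaris and Oryza_vulgaris is the node subtending ((Ateles_arenarius,Fagus_vulgaris),((Klebsiella_sapiens,Camponotus_elegans),(Oryza_vulgaris,((Brassica_orientalis,Abies_bicolor),Felis_bicolor)))).
From Fagus_vulgaris up to that node: 2 branches. From Oryza_vulgaris up to the same node: 3 branches. Total: 2 + 3 = 5.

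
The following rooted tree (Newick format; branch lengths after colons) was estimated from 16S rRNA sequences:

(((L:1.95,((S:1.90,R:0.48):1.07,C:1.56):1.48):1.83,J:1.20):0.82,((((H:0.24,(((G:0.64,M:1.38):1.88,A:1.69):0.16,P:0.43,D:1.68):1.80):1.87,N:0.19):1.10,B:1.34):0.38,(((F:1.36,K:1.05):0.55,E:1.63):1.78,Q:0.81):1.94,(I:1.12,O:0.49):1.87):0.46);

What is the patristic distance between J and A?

9.48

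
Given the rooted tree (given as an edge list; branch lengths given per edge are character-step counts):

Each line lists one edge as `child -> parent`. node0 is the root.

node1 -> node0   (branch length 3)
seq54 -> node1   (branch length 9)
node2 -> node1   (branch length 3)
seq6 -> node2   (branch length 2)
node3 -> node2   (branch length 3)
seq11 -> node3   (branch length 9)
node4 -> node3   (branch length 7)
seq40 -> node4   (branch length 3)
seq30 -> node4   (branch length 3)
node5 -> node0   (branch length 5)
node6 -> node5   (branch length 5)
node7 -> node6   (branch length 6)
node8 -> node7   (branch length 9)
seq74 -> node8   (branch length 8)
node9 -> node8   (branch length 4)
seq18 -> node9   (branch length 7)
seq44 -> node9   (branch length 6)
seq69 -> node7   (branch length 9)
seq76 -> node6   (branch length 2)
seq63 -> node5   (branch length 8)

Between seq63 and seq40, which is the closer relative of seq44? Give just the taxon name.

seq63

The MRCA of seq44 and seq63 subtends ((((seq74,(seq18,seq44)),seq69),seq76),seq63) (6 taxa).
The MRCA of seq44 and seq40 is the root, subtending the entire tree (11 taxa).
The first is nested inside the second, so seq44 shares a more recent common ancestor with seq63.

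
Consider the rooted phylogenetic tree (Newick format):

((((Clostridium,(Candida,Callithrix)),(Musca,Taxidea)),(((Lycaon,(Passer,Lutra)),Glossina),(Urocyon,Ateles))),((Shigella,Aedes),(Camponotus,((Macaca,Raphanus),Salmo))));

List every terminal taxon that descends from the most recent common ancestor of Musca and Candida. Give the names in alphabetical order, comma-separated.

Callithrix, Candida, Clostridium, Musca, Taxidea

Tracing Musca: it sits inside (Musca,Taxidea).
Tracing Candida: it sits inside (Candida,Callithrix).
The smallest clade enclosing both is ((Clostridium,(Candida,Callithrix)),(Musca,Taxidea)); the answer is its 5 terminal taxa in alphabetical order.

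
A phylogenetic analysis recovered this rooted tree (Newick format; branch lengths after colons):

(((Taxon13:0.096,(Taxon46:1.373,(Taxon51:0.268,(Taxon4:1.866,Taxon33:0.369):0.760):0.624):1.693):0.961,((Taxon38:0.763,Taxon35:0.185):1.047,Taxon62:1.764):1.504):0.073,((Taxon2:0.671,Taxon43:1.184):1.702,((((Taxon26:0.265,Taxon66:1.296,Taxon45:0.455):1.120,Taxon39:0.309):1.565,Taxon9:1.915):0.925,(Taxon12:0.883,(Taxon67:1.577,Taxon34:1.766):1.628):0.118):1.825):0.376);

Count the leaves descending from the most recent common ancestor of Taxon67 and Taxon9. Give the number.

8

The MRCA of Taxon67 and Taxon9 is the node subtending ((((Taxon26,Taxon66,Taxon45),Taxon39),Taxon9),(Taxon12,(Taxon67,Taxon34))).
That clade contains 8 terminal taxa: Taxon12, Taxon26, Taxon34, Taxon39, Taxon45, Taxon66, Taxon67, Taxon9.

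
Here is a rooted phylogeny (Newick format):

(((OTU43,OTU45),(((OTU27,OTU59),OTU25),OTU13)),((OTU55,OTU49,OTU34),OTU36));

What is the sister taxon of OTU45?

OTU45 attaches to the tree at the node subtending (OTU43,OTU45).
The other lineage descending from that same node — the sister group — is the single tip OTU43.

OTU43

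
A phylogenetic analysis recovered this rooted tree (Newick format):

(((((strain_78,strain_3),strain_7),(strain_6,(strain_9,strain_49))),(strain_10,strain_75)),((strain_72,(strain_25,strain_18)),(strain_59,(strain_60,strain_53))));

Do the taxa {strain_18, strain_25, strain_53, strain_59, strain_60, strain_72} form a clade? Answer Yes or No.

Yes

The most recent common ancestor of these taxa subtends ((strain_72,(strain_25,strain_18)),(strain_59,(strain_60,strain_53))).
That clade has exactly 6 tips — every listed taxon and nothing else — so the group is monophyletic.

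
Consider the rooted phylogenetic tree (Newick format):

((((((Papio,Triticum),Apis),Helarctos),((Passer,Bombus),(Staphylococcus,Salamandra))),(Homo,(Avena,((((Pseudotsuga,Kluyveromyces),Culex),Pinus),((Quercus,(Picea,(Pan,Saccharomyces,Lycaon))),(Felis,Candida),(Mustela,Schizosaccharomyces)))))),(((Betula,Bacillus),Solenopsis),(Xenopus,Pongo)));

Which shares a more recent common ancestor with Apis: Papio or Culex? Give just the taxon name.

Papio

The MRCA of Apis and Papio subtends ((Papio,Triticum),Apis) (3 taxa).
The MRCA of Apis and Culex subtends (((((Papio,Triticum),Apis),Helarctos),((Passer,Bombus),(Staphylococcus,Salamandra))),(Homo,(Avena,((((Pseudotsuga,Kluyveromyces),Culex),Pinus),((Quercus,(Picea,(Pan,Saccharomyces,Lycaon))),(Felis,Candida),(Mustela,Schizosaccharomyces)))))) (23 taxa).
The first is nested inside the second, so Apis shares a more recent common ancestor with Papio.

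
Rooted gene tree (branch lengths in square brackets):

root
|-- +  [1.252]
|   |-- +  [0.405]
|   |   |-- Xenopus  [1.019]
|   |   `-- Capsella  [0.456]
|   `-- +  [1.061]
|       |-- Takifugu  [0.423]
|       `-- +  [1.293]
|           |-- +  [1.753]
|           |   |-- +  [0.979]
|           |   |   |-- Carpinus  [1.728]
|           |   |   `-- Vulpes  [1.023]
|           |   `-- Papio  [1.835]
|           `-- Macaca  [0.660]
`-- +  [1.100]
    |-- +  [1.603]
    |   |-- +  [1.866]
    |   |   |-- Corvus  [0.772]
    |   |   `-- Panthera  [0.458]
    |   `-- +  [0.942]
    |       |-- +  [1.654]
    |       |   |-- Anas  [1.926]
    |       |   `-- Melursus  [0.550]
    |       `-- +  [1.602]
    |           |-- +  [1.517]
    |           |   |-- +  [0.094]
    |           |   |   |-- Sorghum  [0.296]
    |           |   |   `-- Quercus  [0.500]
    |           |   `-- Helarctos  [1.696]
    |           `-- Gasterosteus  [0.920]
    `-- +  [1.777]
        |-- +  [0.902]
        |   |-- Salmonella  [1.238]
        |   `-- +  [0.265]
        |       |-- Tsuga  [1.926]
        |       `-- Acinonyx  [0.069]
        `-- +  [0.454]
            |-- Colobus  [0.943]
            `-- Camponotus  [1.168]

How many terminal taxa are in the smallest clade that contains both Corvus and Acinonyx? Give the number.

The MRCA of Corvus and Acinonyx is the node subtending (((Corvus,Panthera),((Anas,Melursus),(((Sorghum,Quercus),Helarctos),Gasterosteus))),((Salmonella,(Tsuga,Acinonyx)),(Colobus,Camponotus))).
That clade contains 13 terminal taxa: Acinonyx, Anas, Camponotus, Colobus, Corvus, Gasterosteus, Helarctos, Melursus, Panthera, Quercus, Salmonella, Sorghum, Tsuga.

13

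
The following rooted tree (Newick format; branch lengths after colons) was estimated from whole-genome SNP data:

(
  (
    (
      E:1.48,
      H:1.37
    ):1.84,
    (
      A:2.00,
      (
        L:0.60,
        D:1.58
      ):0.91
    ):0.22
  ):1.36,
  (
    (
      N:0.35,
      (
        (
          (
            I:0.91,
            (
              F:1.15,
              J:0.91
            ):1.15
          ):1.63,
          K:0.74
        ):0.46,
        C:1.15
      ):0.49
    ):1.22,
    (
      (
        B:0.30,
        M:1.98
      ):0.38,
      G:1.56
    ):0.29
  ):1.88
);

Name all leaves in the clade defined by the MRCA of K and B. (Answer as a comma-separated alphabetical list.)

B, C, F, G, I, J, K, M, N

Tracing K: it sits inside ((I,(F,J)),K).
Tracing B: it sits inside (B,M).
The smallest clade enclosing both is ((N,(((I,(F,J)),K),C)),((B,M),G)); the answer is its 9 terminal taxa in alphabetical order.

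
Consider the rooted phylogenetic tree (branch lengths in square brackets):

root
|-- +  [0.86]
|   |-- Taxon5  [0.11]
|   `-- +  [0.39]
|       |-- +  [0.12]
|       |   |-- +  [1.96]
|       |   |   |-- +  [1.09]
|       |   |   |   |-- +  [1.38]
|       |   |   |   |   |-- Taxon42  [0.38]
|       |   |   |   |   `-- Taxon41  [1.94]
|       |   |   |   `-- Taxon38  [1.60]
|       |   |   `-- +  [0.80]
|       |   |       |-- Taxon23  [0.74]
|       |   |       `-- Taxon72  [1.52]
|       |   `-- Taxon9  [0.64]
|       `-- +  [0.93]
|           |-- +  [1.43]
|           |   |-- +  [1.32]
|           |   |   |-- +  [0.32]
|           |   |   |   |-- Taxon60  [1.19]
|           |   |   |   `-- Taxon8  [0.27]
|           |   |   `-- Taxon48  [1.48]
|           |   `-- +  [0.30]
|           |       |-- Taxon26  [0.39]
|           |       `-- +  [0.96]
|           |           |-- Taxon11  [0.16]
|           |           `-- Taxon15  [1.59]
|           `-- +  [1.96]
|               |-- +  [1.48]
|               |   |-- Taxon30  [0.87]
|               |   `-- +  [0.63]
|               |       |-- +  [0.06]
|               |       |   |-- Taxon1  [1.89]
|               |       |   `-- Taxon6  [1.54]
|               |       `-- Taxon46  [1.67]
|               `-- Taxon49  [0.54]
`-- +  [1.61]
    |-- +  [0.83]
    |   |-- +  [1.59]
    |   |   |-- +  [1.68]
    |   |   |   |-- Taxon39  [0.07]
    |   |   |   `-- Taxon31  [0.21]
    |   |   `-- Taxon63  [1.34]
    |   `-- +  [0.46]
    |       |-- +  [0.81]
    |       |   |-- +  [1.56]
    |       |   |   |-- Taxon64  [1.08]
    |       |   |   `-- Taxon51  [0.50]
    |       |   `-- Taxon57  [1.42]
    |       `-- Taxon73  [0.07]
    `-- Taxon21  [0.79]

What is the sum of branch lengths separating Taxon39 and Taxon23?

The path runs Taxon39 → … → MRCA → … → Taxon23; the MRCA is the root of the tree.
Branch lengths along that path: 0.07 + 1.68 + 1.59 + 0.83 + 1.61 + 0.86 + 0.39 + 0.12 + 1.96 + 0.80 + 0.74 = 10.65.

10.65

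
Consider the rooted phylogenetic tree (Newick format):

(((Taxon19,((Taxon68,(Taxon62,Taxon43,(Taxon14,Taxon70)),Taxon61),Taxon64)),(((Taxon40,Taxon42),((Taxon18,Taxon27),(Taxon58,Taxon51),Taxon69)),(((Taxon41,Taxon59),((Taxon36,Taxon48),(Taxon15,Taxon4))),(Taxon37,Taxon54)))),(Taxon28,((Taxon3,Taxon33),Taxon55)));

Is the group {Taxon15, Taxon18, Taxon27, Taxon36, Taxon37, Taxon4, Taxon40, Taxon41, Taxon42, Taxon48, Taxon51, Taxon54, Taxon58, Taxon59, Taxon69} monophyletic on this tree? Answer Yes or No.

Yes

The most recent common ancestor of these taxa subtends (((Taxon40,Taxon42),((Taxon18,Taxon27),(Taxon58,Taxon51),Taxon69)),(((Taxon41,Taxon59),((Taxon36,Taxon48),(Taxon15,Taxon4))),(Taxon37,Taxon54))).
That clade has exactly 15 tips — every listed taxon and nothing else — so the group is monophyletic.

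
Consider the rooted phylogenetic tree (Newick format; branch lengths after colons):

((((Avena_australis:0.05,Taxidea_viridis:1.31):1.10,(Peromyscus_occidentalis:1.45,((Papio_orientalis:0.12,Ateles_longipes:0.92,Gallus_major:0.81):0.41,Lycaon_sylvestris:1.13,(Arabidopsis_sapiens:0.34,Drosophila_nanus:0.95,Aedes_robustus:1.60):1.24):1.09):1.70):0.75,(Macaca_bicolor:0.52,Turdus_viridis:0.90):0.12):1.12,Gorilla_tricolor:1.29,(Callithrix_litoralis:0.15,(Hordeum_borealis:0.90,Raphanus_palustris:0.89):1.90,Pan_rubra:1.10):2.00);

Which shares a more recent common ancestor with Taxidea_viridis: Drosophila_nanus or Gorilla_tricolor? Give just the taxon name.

The MRCA of Taxidea_viridis and Drosophila_nanus subtends ((Avena_australis,Taxidea_viridis),(Peromyscus_occidentalis,((Papio_orientalis,Ateles_longipes,Gallus_major),Lycaon_sylvestris,(Arabidopsis_sapiens,Drosophila_nanus,Aedes_robustus)))) (10 taxa).
The MRCA of Taxidea_viridis and Gorilla_tricolor is the root, subtending the entire tree (17 taxa).
The first is nested inside the second, so Taxidea_viridis shares a more recent common ancestor with Drosophila_nanus.

Drosophila_nanus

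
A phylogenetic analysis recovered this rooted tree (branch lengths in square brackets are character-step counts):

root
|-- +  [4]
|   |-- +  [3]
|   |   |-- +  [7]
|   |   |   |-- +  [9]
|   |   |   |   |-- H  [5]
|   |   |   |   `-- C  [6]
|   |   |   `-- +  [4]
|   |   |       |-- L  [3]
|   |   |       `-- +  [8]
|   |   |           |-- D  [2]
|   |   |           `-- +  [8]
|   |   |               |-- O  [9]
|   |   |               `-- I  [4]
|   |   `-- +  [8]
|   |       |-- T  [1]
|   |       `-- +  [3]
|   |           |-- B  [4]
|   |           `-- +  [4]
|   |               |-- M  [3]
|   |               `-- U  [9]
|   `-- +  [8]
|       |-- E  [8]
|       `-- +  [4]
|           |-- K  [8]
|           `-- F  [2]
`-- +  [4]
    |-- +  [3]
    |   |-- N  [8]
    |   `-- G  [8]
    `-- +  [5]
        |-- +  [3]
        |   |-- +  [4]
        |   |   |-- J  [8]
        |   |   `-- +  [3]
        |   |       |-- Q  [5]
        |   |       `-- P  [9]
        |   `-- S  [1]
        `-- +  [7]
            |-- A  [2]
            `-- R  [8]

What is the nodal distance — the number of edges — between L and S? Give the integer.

The MRCA of L and S is the root of the tree.
From L up to that node: 5 branches. From S up to the same node: 4 branches. Total: 5 + 4 = 9.

9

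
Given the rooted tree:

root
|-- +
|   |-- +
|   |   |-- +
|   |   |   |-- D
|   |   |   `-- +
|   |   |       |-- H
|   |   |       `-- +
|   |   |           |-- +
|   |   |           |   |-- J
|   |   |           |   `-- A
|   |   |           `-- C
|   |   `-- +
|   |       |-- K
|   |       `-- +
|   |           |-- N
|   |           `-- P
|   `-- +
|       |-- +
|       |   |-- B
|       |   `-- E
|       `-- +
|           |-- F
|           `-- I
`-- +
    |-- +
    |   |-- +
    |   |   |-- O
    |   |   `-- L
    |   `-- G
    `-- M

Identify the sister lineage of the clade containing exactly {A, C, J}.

H

The clade containing exactly {A, C, J} attaches to the tree at the node subtending (H,((J,A),C)).
The other lineage descending from that same node — the sister group — is the single tip H.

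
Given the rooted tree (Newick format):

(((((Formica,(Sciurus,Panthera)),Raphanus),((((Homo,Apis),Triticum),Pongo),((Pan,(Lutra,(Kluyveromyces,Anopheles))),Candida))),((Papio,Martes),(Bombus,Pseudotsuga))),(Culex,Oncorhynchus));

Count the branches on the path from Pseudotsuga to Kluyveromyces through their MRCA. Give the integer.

10

The MRCA of Pseudotsuga and Kluyveromyces is the node subtending ((((Formica,(Sciurus,Panthera)),Raphanus),((((Homo,Apis),Triticum),Pongo),((Pan,(Lutra,(Kluyveromyces,Anopheles))),Candida))),((Papio,Martes),(Bombus,Pseudotsuga))).
From Pseudotsuga up to that node: 3 branches. From Kluyveromyces up to the same node: 7 branches. Total: 3 + 7 = 10.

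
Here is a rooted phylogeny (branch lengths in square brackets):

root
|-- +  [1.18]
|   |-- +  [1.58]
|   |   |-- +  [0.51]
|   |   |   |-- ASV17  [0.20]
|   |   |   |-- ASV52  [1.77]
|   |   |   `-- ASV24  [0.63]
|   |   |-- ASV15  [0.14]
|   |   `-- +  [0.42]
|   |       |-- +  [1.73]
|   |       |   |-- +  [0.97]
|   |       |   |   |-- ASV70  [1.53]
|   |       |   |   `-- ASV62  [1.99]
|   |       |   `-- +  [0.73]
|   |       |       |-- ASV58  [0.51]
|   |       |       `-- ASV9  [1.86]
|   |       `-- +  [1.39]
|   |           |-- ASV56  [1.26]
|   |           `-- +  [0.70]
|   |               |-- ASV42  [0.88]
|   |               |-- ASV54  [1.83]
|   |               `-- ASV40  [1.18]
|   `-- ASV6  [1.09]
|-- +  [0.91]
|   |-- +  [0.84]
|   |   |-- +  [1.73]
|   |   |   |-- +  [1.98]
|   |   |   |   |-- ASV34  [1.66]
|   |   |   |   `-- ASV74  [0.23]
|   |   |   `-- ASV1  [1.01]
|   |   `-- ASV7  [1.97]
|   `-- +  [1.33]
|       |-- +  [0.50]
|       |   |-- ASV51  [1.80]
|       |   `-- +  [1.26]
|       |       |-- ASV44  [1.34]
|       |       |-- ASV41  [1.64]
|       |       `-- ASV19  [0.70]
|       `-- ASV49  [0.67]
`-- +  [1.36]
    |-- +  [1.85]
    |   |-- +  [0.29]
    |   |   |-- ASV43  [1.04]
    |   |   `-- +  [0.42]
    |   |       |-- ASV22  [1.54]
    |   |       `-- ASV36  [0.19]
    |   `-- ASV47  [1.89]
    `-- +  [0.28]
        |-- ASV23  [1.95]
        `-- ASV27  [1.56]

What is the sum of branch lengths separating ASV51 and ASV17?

The path runs ASV51 → … → MRCA → … → ASV17; the MRCA is the root of the tree.
Branch lengths along that path: 1.80 + 0.50 + 1.33 + 0.91 + 1.18 + 1.58 + 0.51 + 0.20 = 8.01.

8.01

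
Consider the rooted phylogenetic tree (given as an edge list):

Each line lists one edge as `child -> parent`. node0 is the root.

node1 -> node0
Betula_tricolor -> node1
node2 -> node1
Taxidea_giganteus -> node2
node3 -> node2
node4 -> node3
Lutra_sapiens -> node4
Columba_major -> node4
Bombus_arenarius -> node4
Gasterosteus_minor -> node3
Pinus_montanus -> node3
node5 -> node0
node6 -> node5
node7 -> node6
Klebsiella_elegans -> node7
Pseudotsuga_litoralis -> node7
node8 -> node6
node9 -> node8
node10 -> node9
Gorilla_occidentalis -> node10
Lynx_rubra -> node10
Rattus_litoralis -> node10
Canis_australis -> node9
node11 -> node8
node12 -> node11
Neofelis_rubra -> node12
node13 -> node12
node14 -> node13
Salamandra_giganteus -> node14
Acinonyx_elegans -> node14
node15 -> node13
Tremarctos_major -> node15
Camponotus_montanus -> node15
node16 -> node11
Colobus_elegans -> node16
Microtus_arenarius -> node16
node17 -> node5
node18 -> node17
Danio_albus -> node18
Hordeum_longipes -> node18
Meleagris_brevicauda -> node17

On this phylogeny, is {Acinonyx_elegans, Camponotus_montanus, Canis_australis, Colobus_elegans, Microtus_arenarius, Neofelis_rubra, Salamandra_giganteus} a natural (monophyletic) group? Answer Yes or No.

The MRCA of the listed taxa subtends (((Gorilla_occidentalis,Lynx_rubra,Rattus_litoralis),Canis_australis),((Neofelis_rubra,((Salamandra_giganteus,Acinonyx_elegans),(Tremarctos_major,Camponotus_montanus))),(Colobus_elegans,Microtus_arenarius))).
That clade also contains Gorilla_occidentalis, Lynx_rubra, Rattus_litoralis, Tremarctos_major, which are not in the proposed group, so the group is not monophyletic.

No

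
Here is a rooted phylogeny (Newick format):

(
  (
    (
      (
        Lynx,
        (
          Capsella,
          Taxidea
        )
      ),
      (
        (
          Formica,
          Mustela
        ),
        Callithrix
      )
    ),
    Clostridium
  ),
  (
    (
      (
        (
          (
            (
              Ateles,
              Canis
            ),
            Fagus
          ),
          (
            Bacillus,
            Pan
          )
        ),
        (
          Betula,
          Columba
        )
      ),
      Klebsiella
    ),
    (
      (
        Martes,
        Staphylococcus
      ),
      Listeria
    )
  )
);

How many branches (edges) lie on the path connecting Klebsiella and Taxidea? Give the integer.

8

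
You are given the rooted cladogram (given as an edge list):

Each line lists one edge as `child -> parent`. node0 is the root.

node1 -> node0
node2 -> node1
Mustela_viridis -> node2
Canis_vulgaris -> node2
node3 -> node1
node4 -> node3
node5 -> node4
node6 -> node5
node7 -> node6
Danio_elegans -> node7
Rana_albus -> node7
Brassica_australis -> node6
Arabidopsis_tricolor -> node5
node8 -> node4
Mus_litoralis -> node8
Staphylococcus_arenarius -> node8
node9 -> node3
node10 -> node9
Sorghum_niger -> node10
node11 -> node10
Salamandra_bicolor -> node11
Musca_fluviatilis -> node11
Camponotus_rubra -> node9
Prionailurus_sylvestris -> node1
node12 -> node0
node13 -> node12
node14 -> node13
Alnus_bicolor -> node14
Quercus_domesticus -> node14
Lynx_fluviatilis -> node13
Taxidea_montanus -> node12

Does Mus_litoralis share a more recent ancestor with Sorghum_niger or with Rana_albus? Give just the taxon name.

The MRCA of Mus_litoralis and Rana_albus subtends ((((Danio_elegans,Rana_albus),Brassica_australis),Arabidopsis_tricolor),(Mus_litoralis,Staphylococcus_arenarius)) (6 taxa).
The MRCA of Mus_litoralis and Sorghum_niger subtends (((((Danio_elegans,Rana_albus),Brassica_australis),Arabidopsis_tricolor),(Mus_litoralis,Staphylococcus_arenarius)),((Sorghum_niger,(Salamandra_bicolor,Musca_fluviatilis)),Camponotus_rubra)) (10 taxa).
The first is nested inside the second, so Mus_litoralis shares a more recent common ancestor with Rana_albus.

Rana_albus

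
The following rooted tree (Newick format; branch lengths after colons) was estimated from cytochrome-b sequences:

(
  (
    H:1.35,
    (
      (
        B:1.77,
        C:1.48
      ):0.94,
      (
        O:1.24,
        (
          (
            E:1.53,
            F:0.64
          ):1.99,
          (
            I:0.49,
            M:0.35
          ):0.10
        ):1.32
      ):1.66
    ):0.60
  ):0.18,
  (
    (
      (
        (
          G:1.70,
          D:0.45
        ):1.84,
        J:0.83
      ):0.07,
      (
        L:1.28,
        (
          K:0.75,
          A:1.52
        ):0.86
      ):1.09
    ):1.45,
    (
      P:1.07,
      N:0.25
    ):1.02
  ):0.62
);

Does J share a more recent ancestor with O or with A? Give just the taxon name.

A

The MRCA of J and A subtends (((G,D),J),(L,(K,A))) (6 taxa).
The MRCA of J and O is the root, subtending the entire tree (16 taxa).
The first is nested inside the second, so J shares a more recent common ancestor with A.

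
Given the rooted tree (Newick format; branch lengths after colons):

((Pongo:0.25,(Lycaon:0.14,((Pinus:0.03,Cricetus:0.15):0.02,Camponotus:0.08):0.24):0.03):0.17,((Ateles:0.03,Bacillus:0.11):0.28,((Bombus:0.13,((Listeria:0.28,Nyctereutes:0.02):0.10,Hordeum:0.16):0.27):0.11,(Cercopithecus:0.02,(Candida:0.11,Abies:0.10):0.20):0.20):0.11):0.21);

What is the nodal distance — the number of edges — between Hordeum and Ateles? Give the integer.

The MRCA of Hordeum and Ateles is the node subtending ((Ateles,Bacillus),((Bombus,((Listeria,Nyctereutes),Hordeum)),(Cercopithecus,(Candida,Abies)))).
From Hordeum up to that node: 4 branches. From Ateles up to the same node: 2 branches. Total: 4 + 2 = 6.

6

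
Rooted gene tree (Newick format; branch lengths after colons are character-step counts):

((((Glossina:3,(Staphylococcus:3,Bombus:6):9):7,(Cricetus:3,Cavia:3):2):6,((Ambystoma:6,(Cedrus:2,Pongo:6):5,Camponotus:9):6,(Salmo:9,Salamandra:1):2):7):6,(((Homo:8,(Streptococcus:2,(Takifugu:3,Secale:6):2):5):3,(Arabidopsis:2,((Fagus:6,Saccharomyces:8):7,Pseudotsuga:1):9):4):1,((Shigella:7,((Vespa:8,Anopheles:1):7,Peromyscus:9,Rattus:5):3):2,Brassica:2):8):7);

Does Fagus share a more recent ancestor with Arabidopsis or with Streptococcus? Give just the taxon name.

Arabidopsis

The MRCA of Fagus and Arabidopsis subtends (Arabidopsis,((Fagus,Saccharomyces),Pseudotsuga)) (4 taxa).
The MRCA of Fagus and Streptococcus subtends ((Homo,(Streptococcus,(Takifugu,Secale))),(Arabidopsis,((Fagus,Saccharomyces),Pseudotsuga))) (8 taxa).
The first is nested inside the second, so Fagus shares a more recent common ancestor with Arabidopsis.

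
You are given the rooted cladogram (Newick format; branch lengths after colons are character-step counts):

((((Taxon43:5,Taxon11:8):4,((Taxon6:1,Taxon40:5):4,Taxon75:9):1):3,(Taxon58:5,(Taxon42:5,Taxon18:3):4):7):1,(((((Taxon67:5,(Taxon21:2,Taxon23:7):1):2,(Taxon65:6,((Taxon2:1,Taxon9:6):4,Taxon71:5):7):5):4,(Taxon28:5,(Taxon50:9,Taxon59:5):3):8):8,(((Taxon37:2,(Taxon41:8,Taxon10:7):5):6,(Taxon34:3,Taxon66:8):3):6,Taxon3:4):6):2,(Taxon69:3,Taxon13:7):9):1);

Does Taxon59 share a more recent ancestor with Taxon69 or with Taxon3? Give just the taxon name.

Taxon3

The MRCA of Taxon59 and Taxon3 subtends ((((Taxon67,(Taxon21,Taxon23)),(Taxon65,((Taxon2,Taxon9),Taxon71))),(Taxon28,(Taxon50,Taxon59))),(((Taxon37,(Taxon41,Taxon10)),(Taxon34,Taxon66)),Taxon3)) (16 taxa).
The MRCA of Taxon59 and Taxon69 subtends (((((Taxon67,(Taxon21,Taxon23)),(Taxon65,((Taxon2,Taxon9),Taxon71))),(Taxon28,(Taxon50,Taxon59))),(((Taxon37,(Taxon41,Taxon10)),(Taxon34,Taxon66)),Taxon3)),(Taxon69,Taxon13)) (18 taxa).
The first is nested inside the second, so Taxon59 shares a more recent common ancestor with Taxon3.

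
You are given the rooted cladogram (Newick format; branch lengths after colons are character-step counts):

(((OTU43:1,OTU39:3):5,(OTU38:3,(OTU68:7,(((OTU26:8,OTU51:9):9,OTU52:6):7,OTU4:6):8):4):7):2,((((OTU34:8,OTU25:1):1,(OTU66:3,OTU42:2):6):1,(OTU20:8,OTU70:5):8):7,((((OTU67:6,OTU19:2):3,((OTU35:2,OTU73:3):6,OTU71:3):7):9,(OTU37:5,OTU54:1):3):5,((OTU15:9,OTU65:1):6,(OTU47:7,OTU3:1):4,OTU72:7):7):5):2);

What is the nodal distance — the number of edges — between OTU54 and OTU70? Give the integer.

7

The MRCA of OTU54 and OTU70 is the node subtending ((((OTU34,OTU25),(OTU66,OTU42)),(OTU20,OTU70)),((((OTU67,OTU19),((OTU35,OTU73),OTU71)),(OTU37,OTU54)),((OTU15,OTU65),(OTU47,OTU3),OTU72))).
From OTU54 up to that node: 4 branches. From OTU70 up to the same node: 3 branches. Total: 4 + 3 = 7.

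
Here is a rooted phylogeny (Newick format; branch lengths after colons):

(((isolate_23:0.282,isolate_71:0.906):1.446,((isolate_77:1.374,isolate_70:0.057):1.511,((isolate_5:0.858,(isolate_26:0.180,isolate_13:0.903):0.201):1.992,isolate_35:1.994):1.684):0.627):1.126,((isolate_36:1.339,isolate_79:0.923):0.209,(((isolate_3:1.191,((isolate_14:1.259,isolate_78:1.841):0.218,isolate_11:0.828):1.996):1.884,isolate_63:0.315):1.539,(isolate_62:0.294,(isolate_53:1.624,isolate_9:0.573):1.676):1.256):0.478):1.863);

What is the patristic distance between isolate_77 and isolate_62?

8.529

The path runs isolate_77 → … → MRCA → … → isolate_62; the MRCA is the root of the tree.
Branch lengths along that path: 1.374 + 1.511 + 0.627 + 1.126 + 1.863 + 0.478 + 1.256 + 0.294 = 8.529.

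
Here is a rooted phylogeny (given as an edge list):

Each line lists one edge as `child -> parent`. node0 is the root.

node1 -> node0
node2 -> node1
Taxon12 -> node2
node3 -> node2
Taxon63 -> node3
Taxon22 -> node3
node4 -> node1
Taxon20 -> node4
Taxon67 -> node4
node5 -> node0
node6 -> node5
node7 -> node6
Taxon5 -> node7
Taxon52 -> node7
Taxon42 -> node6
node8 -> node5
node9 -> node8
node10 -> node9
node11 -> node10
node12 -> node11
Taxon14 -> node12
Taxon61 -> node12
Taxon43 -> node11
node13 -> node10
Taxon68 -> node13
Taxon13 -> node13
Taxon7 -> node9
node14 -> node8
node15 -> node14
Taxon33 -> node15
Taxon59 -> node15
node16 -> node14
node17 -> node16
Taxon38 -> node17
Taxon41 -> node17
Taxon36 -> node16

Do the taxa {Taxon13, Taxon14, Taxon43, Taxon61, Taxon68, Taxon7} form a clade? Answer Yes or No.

The most recent common ancestor of these taxa subtends ((((Taxon14,Taxon61),Taxon43),(Taxon68,Taxon13)),Taxon7).
That clade has exactly 6 tips — every listed taxon and nothing else — so the group is monophyletic.

Yes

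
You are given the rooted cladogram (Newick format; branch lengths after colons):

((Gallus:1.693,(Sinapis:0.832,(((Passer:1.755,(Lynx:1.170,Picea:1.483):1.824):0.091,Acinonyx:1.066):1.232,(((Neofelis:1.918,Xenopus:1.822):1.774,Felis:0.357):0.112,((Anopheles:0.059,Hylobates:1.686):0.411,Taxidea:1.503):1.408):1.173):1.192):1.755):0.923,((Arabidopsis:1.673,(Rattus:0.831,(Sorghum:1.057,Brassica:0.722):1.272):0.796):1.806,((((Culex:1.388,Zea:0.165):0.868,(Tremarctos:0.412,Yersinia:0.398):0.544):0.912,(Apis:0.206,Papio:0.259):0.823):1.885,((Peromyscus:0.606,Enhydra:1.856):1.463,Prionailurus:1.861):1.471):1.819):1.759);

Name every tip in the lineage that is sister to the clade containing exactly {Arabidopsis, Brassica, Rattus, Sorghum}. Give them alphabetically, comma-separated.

Apis, Culex, Enhydra, Papio, Peromyscus, Prionailurus, Tremarctos, Yersinia, Zea

The clade containing exactly {Arabidopsis, Brassica, Rattus, Sorghum} attaches to the tree at the node subtending ((Arabidopsis,(Rattus,(Sorghum,Brassica))),((((Culex,Zea),(Tremarctos,Yersinia)),(Apis,Papio)),((Peromyscus,Enhydra),Prionailurus))).
The other lineage descending from that same node — the sister group — is ((((Culex,Zea),(Tremarctos,Yersinia)),(Apis,Papio)),((Peromyscus,Enhydra),Prionailurus)); its 9 tips in alphabetical order are the answer.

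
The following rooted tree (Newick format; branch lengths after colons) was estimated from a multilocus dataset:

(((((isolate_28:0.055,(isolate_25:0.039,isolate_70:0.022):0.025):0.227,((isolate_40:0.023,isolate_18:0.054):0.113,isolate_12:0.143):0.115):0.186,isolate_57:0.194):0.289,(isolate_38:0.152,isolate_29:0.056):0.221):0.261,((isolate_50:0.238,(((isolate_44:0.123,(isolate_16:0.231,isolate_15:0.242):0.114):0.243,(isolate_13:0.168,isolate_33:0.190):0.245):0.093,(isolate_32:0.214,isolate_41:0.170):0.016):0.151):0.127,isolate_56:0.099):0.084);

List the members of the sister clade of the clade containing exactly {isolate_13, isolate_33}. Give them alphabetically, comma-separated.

isolate_15, isolate_16, isolate_44

The clade containing exactly {isolate_13, isolate_33} attaches to the tree at the node subtending ((isolate_44,(isolate_16,isolate_15)),(isolate_13,isolate_33)).
The other lineage descending from that same node — the sister group — is (isolate_44,(isolate_16,isolate_15)); its 3 tips in alphabetical order are the answer.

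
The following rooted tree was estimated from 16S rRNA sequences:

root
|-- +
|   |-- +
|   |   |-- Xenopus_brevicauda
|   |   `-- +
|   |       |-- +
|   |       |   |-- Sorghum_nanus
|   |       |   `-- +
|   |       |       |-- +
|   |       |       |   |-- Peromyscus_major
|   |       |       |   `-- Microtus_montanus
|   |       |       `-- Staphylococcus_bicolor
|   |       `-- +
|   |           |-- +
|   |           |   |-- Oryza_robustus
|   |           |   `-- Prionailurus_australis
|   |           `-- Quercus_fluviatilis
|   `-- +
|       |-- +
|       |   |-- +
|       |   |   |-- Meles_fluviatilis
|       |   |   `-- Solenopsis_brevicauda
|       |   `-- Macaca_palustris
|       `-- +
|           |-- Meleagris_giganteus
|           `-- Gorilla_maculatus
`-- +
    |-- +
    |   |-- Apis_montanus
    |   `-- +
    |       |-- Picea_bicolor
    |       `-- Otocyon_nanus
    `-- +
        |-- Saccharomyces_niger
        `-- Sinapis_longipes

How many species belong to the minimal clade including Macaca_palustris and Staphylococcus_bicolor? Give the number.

The MRCA of Macaca_palustris and Staphylococcus_bicolor is the node subtending ((Xenopus_brevicauda,((Sorghum_nanus,((Peromyscus_major,Microtus_montanus),Staphylococcus_bicolor)),((Oryza_robustus,Prionailurus_australis),Quercus_fluviatilis))),(((Meles_fluviatilis,Solenopsis_brevicauda),Macaca_palustris),(Meleagris_giganteus,Gorilla_maculatus))).
That clade contains 13 terminal taxa: Gorilla_maculatus, Macaca_palustris, Meleagris_giganteus, Meles_fluviatilis, Microtus_montanus, Oryza_robustus, Peromyscus_major, Prionailurus_australis, Quercus_fluviatilis, Solenopsis_brevicauda, Sorghum_nanus, Staphylococcus_bicolor, Xenopus_brevicauda.

13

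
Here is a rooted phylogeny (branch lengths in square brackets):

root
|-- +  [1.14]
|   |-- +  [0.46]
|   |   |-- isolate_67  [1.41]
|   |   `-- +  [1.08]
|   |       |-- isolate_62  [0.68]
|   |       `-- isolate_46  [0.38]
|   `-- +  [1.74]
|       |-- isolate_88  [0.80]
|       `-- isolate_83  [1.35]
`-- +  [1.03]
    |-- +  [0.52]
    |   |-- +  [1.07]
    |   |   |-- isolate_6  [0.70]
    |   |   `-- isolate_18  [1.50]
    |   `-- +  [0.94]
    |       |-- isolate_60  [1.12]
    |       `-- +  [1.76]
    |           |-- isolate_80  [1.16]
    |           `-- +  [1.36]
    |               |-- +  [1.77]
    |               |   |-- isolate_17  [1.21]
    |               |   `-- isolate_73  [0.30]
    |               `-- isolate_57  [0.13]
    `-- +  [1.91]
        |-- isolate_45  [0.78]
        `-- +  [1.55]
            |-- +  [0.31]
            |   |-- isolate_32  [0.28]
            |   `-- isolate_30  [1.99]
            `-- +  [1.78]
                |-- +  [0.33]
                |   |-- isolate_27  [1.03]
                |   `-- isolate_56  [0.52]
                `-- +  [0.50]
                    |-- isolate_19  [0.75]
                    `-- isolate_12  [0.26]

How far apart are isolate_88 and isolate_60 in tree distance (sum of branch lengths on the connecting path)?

7.29

The path runs isolate_88 → … → MRCA → … → isolate_60; the MRCA is the root of the tree.
Branch lengths along that path: 0.80 + 1.74 + 1.14 + 1.03 + 0.52 + 0.94 + 1.12 = 7.29.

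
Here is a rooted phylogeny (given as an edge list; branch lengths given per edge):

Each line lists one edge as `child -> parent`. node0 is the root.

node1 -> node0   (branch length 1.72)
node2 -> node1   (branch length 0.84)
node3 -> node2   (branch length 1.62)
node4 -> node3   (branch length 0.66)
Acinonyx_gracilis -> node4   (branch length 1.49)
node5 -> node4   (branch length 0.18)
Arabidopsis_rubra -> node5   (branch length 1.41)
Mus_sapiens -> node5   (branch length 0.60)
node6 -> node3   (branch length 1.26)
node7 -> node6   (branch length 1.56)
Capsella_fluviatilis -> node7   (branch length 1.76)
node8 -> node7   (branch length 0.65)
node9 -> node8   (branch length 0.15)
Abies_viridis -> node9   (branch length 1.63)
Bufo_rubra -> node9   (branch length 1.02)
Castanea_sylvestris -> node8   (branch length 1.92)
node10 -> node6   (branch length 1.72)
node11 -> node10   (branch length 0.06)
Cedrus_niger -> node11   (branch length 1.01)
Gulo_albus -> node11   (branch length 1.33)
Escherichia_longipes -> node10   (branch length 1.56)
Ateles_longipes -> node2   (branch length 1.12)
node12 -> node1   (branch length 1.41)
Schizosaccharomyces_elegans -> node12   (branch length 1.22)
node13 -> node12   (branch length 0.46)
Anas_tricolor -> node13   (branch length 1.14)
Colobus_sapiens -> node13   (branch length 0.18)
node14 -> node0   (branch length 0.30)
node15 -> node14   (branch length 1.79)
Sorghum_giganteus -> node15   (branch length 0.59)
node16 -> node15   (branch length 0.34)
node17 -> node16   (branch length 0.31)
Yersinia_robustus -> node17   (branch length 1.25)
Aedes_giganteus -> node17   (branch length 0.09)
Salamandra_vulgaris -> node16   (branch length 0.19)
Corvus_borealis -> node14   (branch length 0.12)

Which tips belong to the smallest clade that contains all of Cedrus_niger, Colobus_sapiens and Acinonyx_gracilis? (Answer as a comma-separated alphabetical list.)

Tracing Cedrus_niger: it sits inside (Cedrus_niger,Gulo_albus).
Tracing Colobus_sapiens: it sits inside (Anas_tricolor,Colobus_sapiens).
Tracing Acinonyx_gracilis: it sits inside (Acinonyx_gracilis,(Arabidopsis_rubra,Mus_sapiens)).
The smallest clade enclosing all 3 is ((((Acinonyx_gracilis,(Arabidopsis_rubra,Mus_sapiens)),((Capsella_fluviatilis,((Abies_viridis,Bufo_rubra),Castanea_sylvestris)),((Cedrus_niger,Gulo_albus),Escherichia_longipes))),Ateles_longipes),(Schizosaccharomyces_elegans,(Anas_tricolor,Colobus_sapiens))); the answer is its 14 terminal taxa in alphabetical order.

Abies_viridis, Acinonyx_gracilis, Anas_tricolor, Arabidopsis_rubra, Ateles_longipes, Bufo_rubra, Capsella_fluviatilis, Castanea_sylvestris, Cedrus_niger, Colobus_sapiens, Escherichia_longipes, Gulo_albus, Mus_sapiens, Schizosaccharomyces_elegans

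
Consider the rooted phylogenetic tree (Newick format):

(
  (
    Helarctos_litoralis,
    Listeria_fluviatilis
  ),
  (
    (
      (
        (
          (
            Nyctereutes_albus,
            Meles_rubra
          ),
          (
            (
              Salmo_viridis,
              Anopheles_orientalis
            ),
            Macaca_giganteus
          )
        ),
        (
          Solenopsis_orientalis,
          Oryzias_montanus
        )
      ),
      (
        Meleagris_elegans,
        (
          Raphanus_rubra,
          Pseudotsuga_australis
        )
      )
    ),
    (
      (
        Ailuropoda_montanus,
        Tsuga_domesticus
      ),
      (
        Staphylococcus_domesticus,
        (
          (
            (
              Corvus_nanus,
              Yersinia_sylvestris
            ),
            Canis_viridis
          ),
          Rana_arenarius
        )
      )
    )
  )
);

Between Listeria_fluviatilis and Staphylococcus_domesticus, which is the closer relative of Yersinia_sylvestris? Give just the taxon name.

The MRCA of Yersinia_sylvestris and Staphylococcus_domesticus subtends (Staphylococcus_domesticus,(((Corvus_nanus,Yersinia_sylvestris),Canis_viridis),Rana_arenarius)) (5 taxa).
The MRCA of Yersinia_sylvestris and Listeria_fluviatilis is the root, subtending the entire tree (19 taxa).
The first is nested inside the second, so Yersinia_sylvestris shares a more recent common ancestor with Staphylococcus_domesticus.

Staphylococcus_domesticus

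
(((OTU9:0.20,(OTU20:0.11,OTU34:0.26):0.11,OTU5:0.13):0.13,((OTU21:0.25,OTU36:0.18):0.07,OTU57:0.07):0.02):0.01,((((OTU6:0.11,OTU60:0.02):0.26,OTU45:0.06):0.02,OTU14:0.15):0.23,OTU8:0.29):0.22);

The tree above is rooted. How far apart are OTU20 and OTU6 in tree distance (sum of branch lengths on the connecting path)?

The path runs OTU20 → … → MRCA → … → OTU6; the MRCA is the root of the tree.
Branch lengths along that path: 0.11 + 0.11 + 0.13 + 0.01 + 0.22 + 0.23 + 0.02 + 0.26 + 0.11 = 1.20.

1.20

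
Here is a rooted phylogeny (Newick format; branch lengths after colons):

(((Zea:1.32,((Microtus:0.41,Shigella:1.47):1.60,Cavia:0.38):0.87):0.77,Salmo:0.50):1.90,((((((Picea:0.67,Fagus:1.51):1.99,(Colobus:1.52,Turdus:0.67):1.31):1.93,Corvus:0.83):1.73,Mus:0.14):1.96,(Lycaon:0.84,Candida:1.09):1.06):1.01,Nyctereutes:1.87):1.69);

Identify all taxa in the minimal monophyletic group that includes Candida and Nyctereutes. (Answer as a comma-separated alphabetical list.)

Tracing Candida: it sits inside (Lycaon,Candida).
Tracing Nyctereutes: it sits inside ((((((Picea,Fagus),(Colobus,Turdus)),Corvus),Mus),(Lycaon,Candida)),Nyctereutes).
The smallest clade enclosing both is ((((((Picea,Fagus),(Colobus,Turdus)),Corvus),Mus),(Lycaon,Candida)),Nyctereutes); the answer is its 9 terminal taxa in alphabetical order.

Candida, Colobus, Corvus, Fagus, Lycaon, Mus, Nyctereutes, Picea, Turdus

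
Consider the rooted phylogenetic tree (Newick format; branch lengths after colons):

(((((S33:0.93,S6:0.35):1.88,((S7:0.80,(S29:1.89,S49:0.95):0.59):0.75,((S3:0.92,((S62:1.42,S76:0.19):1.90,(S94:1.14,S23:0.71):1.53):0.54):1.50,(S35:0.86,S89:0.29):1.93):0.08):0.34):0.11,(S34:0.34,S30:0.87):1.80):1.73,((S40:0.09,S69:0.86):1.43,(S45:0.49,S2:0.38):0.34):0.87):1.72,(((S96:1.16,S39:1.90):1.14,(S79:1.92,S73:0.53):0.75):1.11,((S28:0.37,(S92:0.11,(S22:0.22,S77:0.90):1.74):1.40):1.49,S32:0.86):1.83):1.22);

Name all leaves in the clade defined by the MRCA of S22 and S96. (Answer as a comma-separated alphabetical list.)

Tracing S22: it sits inside (S22,S77).
Tracing S96: it sits inside (S96,S39).
The smallest clade enclosing both is (((S96,S39),(S79,S73)),((S28,(S92,(S22,S77))),S32)); the answer is its 9 terminal taxa in alphabetical order.

S22, S28, S32, S39, S73, S77, S79, S92, S96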